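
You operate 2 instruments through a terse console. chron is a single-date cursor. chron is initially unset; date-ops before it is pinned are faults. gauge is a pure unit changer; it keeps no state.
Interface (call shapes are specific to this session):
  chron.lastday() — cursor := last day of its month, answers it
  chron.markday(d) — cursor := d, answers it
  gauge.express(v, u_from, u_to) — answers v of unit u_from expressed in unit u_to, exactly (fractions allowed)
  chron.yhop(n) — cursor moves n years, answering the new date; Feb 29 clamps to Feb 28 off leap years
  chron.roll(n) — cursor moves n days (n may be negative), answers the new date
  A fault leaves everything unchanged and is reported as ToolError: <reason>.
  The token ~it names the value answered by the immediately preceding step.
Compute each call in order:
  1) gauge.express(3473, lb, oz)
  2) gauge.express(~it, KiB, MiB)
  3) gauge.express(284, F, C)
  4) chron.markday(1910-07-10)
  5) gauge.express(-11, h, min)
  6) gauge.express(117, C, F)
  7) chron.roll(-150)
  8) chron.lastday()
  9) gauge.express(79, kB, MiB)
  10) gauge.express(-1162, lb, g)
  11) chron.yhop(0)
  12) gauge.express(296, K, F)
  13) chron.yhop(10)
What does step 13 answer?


Step: express[v=3473; u_from=lb; u_to=oz]
Result: 55568
Step: express[v=~it; u_from=KiB; u_to=MiB]
Result: 3473/64
Step: express[v=284; u_from=F; u_to=C]
Result: 140
Step: markday[d=1910-07-10]
Result: 1910-07-10
Step: express[v=-11; u_from=h; u_to=min]
Result: -660
Step: express[v=117; u_from=C; u_to=F]
Result: 1213/5
Step: roll[n=-150]
Result: 1910-02-10
Step: lastday[]
Result: 1910-02-28
Step: express[v=79; u_from=kB; u_to=MiB]
Result: 9875/131072
Step: express[v=-1162; u_from=lb; u_to=g]
Result: -26353716697/50000
Step: yhop[n=0]
Result: 1910-02-28
Step: express[v=296; u_from=K; u_to=F]
Result: 7313/100
Step: yhop[n=10]
Result: 1920-02-28

Answer: 1920-02-28


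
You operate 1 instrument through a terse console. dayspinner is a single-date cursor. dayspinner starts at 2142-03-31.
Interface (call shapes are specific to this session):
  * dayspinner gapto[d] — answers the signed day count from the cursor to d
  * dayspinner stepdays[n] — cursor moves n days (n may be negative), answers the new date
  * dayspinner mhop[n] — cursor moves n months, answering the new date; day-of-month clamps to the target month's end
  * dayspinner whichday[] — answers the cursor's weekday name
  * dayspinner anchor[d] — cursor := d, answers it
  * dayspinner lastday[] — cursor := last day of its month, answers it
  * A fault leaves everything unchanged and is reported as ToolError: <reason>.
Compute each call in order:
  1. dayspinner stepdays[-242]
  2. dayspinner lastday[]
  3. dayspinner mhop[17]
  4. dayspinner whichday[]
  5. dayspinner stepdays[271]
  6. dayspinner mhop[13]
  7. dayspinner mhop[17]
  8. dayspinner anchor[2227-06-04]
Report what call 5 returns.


Answer: 2143-10-29

Derivation:
! 1. dayspinner stepdays(n→-242) => 2141-08-01
! 2. dayspinner lastday() => 2141-08-31
! 3. dayspinner mhop(n→17) => 2143-01-31
! 4. dayspinner whichday() => Thursday
! 5. dayspinner stepdays(n→271) => 2143-10-29
! 6. dayspinner mhop(n→13) => 2144-11-29
! 7. dayspinner mhop(n→17) => 2146-04-29
! 8. dayspinner anchor(d→2227-06-04) => 2227-06-04


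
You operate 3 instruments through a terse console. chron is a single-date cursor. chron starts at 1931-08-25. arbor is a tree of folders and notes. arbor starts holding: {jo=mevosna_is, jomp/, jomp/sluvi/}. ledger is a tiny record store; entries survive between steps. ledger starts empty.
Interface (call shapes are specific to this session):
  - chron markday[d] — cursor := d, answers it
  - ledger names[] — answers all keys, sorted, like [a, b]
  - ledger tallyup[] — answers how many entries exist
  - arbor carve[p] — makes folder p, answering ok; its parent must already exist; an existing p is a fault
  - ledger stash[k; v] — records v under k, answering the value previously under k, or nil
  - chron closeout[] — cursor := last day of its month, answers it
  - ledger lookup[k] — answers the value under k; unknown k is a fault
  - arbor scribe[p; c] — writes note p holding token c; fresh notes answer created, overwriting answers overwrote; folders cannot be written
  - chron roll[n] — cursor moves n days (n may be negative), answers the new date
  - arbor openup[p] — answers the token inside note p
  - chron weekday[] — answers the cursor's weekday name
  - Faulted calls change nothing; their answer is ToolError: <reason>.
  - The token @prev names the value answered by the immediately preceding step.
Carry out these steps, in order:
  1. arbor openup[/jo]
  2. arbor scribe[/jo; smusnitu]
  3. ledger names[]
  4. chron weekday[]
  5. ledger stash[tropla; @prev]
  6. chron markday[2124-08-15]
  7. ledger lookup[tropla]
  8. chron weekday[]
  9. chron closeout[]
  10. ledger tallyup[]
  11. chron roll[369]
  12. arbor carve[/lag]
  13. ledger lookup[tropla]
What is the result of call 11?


Answer: 2125-09-04

Derivation:
Act: arbor openup[p=/jo]
Obs: mevosna_is
Act: arbor scribe[p=/jo; c=smusnitu]
Obs: overwrote
Act: ledger names[]
Obs: []
Act: chron weekday[]
Obs: Tuesday
Act: ledger stash[k=tropla; v=@prev]
Obs: nil
Act: chron markday[d=2124-08-15]
Obs: 2124-08-15
Act: ledger lookup[k=tropla]
Obs: Tuesday
Act: chron weekday[]
Obs: Tuesday
Act: chron closeout[]
Obs: 2124-08-31
Act: ledger tallyup[]
Obs: 1
Act: chron roll[n=369]
Obs: 2125-09-04
Act: arbor carve[p=/lag]
Obs: ok
Act: ledger lookup[k=tropla]
Obs: Tuesday


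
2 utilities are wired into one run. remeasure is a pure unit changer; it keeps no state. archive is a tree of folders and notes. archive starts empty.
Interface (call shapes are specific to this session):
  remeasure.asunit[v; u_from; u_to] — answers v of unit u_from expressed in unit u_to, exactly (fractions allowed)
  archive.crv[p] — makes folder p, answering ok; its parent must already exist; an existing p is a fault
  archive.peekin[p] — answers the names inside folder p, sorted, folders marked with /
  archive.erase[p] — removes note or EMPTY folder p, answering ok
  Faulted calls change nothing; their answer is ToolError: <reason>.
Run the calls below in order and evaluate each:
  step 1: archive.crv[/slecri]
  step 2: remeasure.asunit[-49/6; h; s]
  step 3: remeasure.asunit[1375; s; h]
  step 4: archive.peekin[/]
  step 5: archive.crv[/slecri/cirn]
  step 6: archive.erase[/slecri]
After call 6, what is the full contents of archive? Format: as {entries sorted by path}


I invoke archive.crv(p→/slecri), → ok.
Then remeasure.asunit(v→-49/6, u_from→h, u_to→s), giving -29400.
Then remeasure.asunit(v→1375, u_from→s, u_to→h), and observe 55/144.
Using archive.peekin(p→/): [slecri/].
I try archive.crv(p→/slecri/cirn), → ok.
I try archive.erase(p→/slecri), giving ToolError: not empty.

Answer: {slecri/, slecri/cirn/}


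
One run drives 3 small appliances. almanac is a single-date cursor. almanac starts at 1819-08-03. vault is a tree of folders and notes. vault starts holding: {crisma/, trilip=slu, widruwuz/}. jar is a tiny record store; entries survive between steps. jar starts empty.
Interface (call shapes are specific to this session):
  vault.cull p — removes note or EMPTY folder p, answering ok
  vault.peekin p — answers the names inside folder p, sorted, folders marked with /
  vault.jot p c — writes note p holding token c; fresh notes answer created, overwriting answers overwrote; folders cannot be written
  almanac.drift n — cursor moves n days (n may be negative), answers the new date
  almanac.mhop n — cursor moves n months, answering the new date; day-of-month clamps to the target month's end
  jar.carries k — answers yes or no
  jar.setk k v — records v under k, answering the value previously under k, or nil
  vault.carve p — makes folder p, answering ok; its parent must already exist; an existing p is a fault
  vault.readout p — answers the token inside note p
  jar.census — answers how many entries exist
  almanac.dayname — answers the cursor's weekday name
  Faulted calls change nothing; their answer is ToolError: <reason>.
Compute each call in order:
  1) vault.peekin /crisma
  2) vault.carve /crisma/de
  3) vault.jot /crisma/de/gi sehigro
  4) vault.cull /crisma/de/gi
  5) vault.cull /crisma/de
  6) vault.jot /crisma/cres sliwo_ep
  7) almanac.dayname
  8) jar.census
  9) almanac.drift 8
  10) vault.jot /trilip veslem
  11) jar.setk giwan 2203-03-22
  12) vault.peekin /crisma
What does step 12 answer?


Answer: [cres]

Derivation:
Do: peekin[p='/crisma']
See: []
Do: carve[p='/crisma/de']
See: ok
Do: jot[p='/crisma/de/gi'; c='sehigro']
See: created
Do: cull[p='/crisma/de/gi']
See: ok
Do: cull[p='/crisma/de']
See: ok
Do: jot[p='/crisma/cres'; c='sliwo_ep']
See: created
Do: dayname[]
See: Tuesday
Do: census[]
See: 0
Do: drift[n='8']
See: 1819-08-11
Do: jot[p='/trilip'; c='veslem']
See: overwrote
Do: setk[k='giwan'; v='2203-03-22']
See: nil
Do: peekin[p='/crisma']
See: [cres]


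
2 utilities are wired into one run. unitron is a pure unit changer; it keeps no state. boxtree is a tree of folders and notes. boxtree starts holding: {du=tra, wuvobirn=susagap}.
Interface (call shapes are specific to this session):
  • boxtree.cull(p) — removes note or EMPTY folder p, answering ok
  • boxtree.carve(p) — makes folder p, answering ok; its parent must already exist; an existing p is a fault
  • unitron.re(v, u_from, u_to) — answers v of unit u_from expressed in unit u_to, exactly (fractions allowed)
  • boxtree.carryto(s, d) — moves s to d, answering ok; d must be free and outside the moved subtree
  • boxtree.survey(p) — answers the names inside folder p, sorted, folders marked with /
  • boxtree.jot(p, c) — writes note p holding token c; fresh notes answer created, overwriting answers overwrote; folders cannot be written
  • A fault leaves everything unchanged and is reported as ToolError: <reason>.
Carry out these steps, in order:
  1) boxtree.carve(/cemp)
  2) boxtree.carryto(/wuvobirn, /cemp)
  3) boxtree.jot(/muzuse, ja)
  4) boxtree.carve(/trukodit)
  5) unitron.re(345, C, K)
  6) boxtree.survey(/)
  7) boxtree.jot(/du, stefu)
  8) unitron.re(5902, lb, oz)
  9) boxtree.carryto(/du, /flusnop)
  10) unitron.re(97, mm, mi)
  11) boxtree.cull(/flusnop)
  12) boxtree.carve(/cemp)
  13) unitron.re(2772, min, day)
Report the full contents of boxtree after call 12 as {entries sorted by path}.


Answer: {cemp/, muzuse=ja, trukodit/, wuvobirn=susagap}

Derivation:
==> boxtree.carve(p→/cemp)
<== ok
==> boxtree.carryto(s→/wuvobirn, d→/cemp)
<== ToolError: exists
==> boxtree.jot(p→/muzuse, c→ja)
<== created
==> boxtree.carve(p→/trukodit)
<== ok
==> unitron.re(v→345, u_from→C, u_to→K)
<== 12363/20
==> boxtree.survey(p→/)
<== [cemp/, du, muzuse, trukodit/, wuvobirn]
==> boxtree.jot(p→/du, c→stefu)
<== overwrote
==> unitron.re(v→5902, u_from→lb, u_to→oz)
<== 94432
==> boxtree.carryto(s→/du, d→/flusnop)
<== ok
==> unitron.re(v→97, u_from→mm, u_to→mi)
<== 97/1609344
==> boxtree.cull(p→/flusnop)
<== ok
==> boxtree.carve(p→/cemp)
<== ToolError: exists
==> unitron.re(v→2772, u_from→min, u_to→day)
<== 77/40


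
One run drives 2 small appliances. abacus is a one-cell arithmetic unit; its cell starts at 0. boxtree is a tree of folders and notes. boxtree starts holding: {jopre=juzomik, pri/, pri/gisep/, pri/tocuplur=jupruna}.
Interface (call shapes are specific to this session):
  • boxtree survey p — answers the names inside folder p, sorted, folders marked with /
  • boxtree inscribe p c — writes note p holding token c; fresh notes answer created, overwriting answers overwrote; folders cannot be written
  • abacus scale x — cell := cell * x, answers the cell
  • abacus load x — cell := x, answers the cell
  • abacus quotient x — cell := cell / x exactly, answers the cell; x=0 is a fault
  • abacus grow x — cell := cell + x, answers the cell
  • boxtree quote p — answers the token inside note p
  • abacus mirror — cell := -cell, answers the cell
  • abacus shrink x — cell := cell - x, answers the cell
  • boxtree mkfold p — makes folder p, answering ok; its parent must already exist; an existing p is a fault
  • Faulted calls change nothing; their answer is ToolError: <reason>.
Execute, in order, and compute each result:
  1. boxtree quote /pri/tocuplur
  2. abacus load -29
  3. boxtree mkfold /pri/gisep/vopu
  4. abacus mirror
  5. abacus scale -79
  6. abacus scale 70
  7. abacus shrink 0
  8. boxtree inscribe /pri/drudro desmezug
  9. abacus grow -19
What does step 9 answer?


Next I call boxtree quote(/pri/tocuplur), which returns jupruna.
I run abacus load(-29), and see -29.
Now I run boxtree mkfold(/pri/gisep/vopu), yielding ok.
Invoking abacus mirror(): 29.
Invoking abacus scale(-79), and observe -2291.
Invoking abacus scale(70), which returns -160370.
I use abacus shrink(0), → -160370.
Invoking boxtree inscribe(/pri/drudro, desmezug), — result: created.
I use abacus grow(-19), → -160389.

Answer: -160389


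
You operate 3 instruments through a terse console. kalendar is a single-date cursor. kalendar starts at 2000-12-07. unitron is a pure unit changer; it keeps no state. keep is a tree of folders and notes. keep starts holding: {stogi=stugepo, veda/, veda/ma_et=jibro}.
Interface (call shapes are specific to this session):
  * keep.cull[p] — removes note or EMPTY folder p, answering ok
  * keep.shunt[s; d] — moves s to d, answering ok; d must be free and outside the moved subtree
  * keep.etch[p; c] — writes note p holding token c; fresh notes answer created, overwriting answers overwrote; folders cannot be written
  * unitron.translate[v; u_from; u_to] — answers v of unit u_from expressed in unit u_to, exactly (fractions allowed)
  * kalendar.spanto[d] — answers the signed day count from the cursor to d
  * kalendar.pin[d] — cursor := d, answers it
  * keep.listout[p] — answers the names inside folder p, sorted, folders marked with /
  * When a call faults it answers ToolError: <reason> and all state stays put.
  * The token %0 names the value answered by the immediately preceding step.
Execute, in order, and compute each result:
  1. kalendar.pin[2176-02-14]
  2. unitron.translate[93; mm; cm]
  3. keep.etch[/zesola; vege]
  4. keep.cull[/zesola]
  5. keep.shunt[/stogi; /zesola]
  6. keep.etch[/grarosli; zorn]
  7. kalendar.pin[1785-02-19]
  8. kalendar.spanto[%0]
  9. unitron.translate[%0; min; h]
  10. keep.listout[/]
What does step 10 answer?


Answer: [grarosli, veda/, zesola]

Derivation:
→ kalendar.pin(d=2176-02-14)
← 2176-02-14
→ unitron.translate(v=93, u_from=mm, u_to=cm)
← 93/10
→ keep.etch(p=/zesola, c=vege)
← created
→ keep.cull(p=/zesola)
← ok
→ keep.shunt(s=/stogi, d=/zesola)
← ok
→ keep.etch(p=/grarosli, c=zorn)
← created
→ kalendar.pin(d=1785-02-19)
← 1785-02-19
→ kalendar.spanto(d=%0)
← 0
→ unitron.translate(v=%0, u_from=min, u_to=h)
← 0
→ keep.listout(p=/)
← [grarosli, veda/, zesola]


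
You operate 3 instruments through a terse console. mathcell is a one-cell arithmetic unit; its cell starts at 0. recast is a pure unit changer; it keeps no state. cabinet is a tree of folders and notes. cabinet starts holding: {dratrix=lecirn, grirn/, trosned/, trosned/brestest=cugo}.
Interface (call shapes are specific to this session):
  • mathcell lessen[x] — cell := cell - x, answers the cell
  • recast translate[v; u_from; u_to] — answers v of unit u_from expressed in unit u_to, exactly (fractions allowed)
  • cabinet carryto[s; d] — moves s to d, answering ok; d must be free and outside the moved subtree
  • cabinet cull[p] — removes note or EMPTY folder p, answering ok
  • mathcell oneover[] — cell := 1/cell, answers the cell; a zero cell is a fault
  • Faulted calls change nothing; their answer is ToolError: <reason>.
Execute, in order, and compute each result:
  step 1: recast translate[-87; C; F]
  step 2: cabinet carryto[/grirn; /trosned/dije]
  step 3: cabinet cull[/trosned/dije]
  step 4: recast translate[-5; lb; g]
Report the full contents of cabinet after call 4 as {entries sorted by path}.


→ recast translate(v='-87', u_from='C', u_to='F')
← -623/5
→ cabinet carryto(s='/grirn', d='/trosned/dije')
← ok
→ cabinet cull(p='/trosned/dije')
← ok
→ recast translate(v='-5', u_from='lb', u_to='g')
← -45359237/20000

Answer: {dratrix=lecirn, trosned/, trosned/brestest=cugo}


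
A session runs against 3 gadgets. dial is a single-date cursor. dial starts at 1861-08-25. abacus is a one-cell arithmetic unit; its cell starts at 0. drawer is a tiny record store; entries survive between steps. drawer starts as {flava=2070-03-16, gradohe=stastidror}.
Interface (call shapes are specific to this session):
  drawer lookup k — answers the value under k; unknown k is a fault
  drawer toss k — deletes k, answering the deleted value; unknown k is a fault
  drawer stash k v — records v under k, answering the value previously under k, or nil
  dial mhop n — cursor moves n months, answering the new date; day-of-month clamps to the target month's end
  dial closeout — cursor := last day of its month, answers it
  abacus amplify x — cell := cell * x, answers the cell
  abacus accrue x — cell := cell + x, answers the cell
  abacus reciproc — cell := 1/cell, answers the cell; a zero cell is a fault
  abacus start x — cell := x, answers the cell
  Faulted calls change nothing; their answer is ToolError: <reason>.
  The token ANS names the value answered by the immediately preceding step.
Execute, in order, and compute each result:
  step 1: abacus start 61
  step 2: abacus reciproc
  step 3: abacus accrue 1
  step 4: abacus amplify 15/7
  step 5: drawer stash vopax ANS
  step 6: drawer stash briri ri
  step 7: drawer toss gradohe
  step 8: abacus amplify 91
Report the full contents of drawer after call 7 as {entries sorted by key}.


Answer: {briri=ri, flava=2070-03-16, vopax=930/427}

Derivation:
% 1. abacus start(x: 61) => 61
% 2. abacus reciproc() => 1/61
% 3. abacus accrue(x: 1) => 62/61
% 4. abacus amplify(x: 15/7) => 930/427
% 5. drawer stash(k: vopax, v: ANS) => nil
% 6. drawer stash(k: briri, v: ri) => nil
% 7. drawer toss(k: gradohe) => stastidror
% 8. abacus amplify(x: 91) => 12090/61


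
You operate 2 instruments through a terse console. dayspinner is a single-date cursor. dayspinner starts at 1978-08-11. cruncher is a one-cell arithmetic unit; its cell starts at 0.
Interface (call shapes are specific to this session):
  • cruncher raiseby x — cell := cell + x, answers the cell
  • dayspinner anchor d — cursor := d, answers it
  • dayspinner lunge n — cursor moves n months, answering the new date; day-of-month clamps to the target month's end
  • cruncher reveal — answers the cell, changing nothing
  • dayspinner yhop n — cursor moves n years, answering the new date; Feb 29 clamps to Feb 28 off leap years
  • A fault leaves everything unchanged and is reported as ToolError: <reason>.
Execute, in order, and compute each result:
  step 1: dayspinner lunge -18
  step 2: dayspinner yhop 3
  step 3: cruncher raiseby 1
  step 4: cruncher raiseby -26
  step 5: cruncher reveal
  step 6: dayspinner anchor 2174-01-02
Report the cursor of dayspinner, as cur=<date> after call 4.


Answer: cur=1980-02-11

Derivation:
# 1. dayspinner lunge(n=-18) : 1977-02-11
# 2. dayspinner yhop(n=3) : 1980-02-11
# 3. cruncher raiseby(x=1) : 1
# 4. cruncher raiseby(x=-26) : -25
# 5. cruncher reveal() : -25
# 6. dayspinner anchor(d=2174-01-02) : 2174-01-02


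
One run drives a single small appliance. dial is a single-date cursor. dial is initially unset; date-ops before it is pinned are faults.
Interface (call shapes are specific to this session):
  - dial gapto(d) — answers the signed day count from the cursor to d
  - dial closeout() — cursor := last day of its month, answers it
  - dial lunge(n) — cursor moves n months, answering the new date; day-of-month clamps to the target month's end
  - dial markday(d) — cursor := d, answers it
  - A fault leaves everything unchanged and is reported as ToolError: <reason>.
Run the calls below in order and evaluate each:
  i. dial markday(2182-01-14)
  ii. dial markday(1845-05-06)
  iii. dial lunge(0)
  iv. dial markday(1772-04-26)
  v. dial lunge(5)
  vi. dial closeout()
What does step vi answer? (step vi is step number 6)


Answer: 1772-09-30

Derivation:
==> dial markday(d: 2182-01-14)
<== 2182-01-14
==> dial markday(d: 1845-05-06)
<== 1845-05-06
==> dial lunge(n: 0)
<== 1845-05-06
==> dial markday(d: 1772-04-26)
<== 1772-04-26
==> dial lunge(n: 5)
<== 1772-09-26
==> dial closeout()
<== 1772-09-30


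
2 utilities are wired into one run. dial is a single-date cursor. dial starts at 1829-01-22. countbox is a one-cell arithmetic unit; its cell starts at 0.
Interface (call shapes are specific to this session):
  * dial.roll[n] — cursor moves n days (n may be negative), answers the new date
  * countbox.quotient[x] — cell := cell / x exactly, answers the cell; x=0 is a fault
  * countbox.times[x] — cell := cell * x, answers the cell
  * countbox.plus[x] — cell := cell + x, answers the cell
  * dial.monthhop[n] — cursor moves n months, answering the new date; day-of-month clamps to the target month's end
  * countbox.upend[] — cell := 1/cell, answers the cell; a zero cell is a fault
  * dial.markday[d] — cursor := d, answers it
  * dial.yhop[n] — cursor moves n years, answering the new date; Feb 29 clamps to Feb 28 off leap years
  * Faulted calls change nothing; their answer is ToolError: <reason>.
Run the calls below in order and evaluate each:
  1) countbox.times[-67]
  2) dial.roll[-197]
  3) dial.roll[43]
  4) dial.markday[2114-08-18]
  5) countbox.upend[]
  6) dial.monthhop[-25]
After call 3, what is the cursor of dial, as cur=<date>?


==> countbox.times(x→-67)
<== 0
==> dial.roll(n→-197)
<== 1828-07-09
==> dial.roll(n→43)
<== 1828-08-21
==> dial.markday(d→2114-08-18)
<== 2114-08-18
==> countbox.upend()
<== ToolError: reciprocal of zero
==> dial.monthhop(n→-25)
<== 2112-07-18

Answer: cur=1828-08-21


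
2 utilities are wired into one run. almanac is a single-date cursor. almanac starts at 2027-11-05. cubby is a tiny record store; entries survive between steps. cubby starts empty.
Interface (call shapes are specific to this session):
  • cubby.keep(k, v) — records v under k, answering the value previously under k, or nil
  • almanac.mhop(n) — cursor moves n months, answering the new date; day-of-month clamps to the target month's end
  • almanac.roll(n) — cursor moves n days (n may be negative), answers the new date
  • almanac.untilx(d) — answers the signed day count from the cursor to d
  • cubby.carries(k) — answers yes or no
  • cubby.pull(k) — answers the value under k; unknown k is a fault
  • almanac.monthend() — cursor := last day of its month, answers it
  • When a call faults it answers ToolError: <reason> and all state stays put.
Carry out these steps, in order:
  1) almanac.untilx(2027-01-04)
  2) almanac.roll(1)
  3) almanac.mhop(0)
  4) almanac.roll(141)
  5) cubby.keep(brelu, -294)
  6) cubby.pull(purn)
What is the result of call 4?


>> almanac.untilx(d='2027-01-04')
<< -305
>> almanac.roll(n='1')
<< 2027-11-06
>> almanac.mhop(n='0')
<< 2027-11-06
>> almanac.roll(n='141')
<< 2028-03-26
>> cubby.keep(k='brelu', v='-294')
<< nil
>> cubby.pull(k='purn')
<< ToolError: no such key purn

Answer: 2028-03-26


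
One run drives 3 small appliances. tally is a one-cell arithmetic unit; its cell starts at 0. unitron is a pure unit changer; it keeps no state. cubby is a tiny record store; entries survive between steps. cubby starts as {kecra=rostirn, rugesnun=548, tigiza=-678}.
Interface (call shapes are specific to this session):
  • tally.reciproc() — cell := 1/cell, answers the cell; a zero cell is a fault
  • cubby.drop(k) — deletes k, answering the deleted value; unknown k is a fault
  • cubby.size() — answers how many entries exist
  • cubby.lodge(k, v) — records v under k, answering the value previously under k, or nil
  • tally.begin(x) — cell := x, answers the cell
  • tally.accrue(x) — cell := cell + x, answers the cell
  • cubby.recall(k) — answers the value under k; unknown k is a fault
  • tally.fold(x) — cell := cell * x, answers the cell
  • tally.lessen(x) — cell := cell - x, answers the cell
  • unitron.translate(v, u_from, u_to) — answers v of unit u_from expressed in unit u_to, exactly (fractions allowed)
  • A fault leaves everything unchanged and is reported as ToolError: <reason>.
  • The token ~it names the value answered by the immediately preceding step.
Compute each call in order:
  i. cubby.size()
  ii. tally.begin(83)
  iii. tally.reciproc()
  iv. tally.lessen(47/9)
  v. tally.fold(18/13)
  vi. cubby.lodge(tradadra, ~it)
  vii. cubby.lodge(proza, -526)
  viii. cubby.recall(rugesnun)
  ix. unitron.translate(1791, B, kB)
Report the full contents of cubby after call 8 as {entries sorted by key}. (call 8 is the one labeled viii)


Answer: {kecra=rostirn, proza=-526, rugesnun=548, tigiza=-678, tradadra=-7784/1079}

Derivation:
Using cubby.size, and observe 3.
Using tally.begin(x='83'), and observe 83.
Using tally.reciproc(): 1/83.
Now I run tally.lessen(x='47/9'), and observe -3892/747.
Calling tally.fold(x='18/13'), giving -7784/1079.
Now I run cubby.lodge(k='tradadra', v='~it'), and observe nil.
I use cubby.lodge(k='proza', v='-526'): nil.
I run cubby.recall(k='rugesnun'): 548.
Invoking unitron.translate(v='1791', u_from='B', u_to='kB'), which returns 1791/1000.


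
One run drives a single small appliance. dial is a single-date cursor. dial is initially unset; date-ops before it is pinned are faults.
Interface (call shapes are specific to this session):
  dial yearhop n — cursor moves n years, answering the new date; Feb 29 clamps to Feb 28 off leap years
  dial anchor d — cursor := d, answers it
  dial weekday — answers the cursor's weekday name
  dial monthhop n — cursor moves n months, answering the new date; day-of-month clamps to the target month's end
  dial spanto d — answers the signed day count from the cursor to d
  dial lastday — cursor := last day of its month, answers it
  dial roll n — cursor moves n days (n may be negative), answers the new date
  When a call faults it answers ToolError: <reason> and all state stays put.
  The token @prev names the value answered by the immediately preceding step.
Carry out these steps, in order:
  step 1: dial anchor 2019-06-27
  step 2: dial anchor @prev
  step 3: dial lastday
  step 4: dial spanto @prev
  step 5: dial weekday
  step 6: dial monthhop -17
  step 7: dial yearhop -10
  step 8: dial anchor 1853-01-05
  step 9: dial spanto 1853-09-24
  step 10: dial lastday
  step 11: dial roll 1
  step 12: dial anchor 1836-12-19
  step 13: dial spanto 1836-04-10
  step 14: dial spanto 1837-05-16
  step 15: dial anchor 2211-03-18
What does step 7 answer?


Answer: 2008-01-30

Derivation:
I run dial anchor passing d=2019-06-27, which returns 2019-06-27.
Using dial anchor passing d=@prev, giving 2019-06-27.
I call dial lastday(), and observe 2019-06-30.
Now I run dial spanto passing d=@prev, yielding 0.
Now I run dial weekday(), → Sunday.
I use dial monthhop passing n=-17, which returns 2018-01-30.
Now I run dial yearhop passing n=-10, and see 2008-01-30.
I run dial anchor passing d=1853-01-05, yielding 1853-01-05.
I invoke dial spanto passing d=1853-09-24, and observe 262.
Using dial lastday, → 1853-01-31.
Then dial roll passing n=1, and get 1853-02-01.
I invoke dial anchor passing d=1836-12-19, giving 1836-12-19.
Invoking dial spanto passing d=1836-04-10, and get -253.
Using dial spanto passing d=1837-05-16, yielding 148.
Next I call dial anchor passing d=2211-03-18, and get 2211-03-18.


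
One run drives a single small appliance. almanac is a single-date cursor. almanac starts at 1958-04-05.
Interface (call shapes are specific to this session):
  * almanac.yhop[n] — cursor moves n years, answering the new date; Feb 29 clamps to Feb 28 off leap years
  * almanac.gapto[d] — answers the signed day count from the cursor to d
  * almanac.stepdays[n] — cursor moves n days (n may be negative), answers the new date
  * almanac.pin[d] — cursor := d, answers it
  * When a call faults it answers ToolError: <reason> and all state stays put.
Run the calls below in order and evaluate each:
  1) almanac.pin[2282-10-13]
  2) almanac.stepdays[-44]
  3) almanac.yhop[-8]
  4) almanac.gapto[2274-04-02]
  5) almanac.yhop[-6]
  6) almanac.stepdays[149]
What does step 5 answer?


→ pin(d: 2282-10-13)
← 2282-10-13
→ stepdays(n: -44)
← 2282-08-30
→ yhop(n: -8)
← 2274-08-30
→ gapto(d: 2274-04-02)
← -150
→ yhop(n: -6)
← 2268-08-30
→ stepdays(n: 149)
← 2269-01-26

Answer: 2268-08-30


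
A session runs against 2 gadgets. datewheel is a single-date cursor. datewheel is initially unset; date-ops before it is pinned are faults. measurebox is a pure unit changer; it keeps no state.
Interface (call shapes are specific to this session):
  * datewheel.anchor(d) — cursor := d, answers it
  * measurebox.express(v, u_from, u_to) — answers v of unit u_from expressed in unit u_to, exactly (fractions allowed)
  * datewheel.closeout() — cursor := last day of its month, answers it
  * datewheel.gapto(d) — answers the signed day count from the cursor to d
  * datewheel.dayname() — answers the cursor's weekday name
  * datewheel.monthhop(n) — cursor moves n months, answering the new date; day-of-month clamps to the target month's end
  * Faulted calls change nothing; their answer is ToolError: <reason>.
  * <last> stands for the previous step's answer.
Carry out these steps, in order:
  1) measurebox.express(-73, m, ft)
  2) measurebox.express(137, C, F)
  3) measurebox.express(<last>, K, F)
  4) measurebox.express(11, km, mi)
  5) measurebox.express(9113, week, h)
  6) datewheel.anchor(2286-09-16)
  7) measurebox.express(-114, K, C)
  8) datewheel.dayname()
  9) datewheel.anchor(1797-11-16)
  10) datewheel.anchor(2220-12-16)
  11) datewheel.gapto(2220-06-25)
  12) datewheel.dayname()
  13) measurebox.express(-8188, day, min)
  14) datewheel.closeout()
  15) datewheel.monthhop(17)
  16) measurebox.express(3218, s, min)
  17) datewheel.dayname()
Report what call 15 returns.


Answer: 2222-05-31

Derivation:
-> measurebox.express(v: -73, u_from: m, u_to: ft)
<- -91250/381
-> measurebox.express(v: 137, u_from: C, u_to: F)
<- 1393/5
-> measurebox.express(v: <last>, u_from: K, u_to: F)
<- 4181/100
-> measurebox.express(v: 11, u_from: km, u_to: mi)
<- 15625/2286
-> measurebox.express(v: 9113, u_from: week, u_to: h)
<- 1530984
-> datewheel.anchor(d: 2286-09-16)
<- 2286-09-16
-> measurebox.express(v: -114, u_from: K, u_to: C)
<- -7743/20
-> datewheel.dayname()
<- Thursday
-> datewheel.anchor(d: 1797-11-16)
<- 1797-11-16
-> datewheel.anchor(d: 2220-12-16)
<- 2220-12-16
-> datewheel.gapto(d: 2220-06-25)
<- -174
-> datewheel.dayname()
<- Saturday
-> measurebox.express(v: -8188, u_from: day, u_to: min)
<- -11790720
-> datewheel.closeout()
<- 2220-12-31
-> datewheel.monthhop(n: 17)
<- 2222-05-31
-> measurebox.express(v: 3218, u_from: s, u_to: min)
<- 1609/30
-> datewheel.dayname()
<- Friday


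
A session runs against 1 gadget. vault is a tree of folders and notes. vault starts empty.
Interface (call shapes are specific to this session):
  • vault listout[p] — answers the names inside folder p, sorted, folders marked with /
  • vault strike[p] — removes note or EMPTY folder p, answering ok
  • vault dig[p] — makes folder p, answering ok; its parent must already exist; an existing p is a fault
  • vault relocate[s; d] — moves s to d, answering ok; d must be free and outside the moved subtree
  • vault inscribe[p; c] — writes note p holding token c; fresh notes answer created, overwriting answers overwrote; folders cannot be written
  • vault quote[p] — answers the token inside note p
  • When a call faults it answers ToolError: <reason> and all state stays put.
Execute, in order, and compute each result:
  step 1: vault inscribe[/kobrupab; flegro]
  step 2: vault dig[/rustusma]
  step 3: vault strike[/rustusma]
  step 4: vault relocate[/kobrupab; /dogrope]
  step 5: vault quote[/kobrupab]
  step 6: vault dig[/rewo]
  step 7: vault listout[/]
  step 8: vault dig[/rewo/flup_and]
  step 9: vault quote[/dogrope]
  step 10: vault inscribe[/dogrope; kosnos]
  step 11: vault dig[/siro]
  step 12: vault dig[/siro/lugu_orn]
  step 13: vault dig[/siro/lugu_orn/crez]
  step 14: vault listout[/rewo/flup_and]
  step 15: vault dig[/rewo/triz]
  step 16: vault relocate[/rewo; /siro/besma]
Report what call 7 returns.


;; 1. vault inscribe(/kobrupab, flegro) : created
;; 2. vault dig(/rustusma) : ok
;; 3. vault strike(/rustusma) : ok
;; 4. vault relocate(/kobrupab, /dogrope) : ok
;; 5. vault quote(/kobrupab) : ToolError: not found
;; 6. vault dig(/rewo) : ok
;; 7. vault listout(/) : [dogrope, rewo/]
;; 8. vault dig(/rewo/flup_and) : ok
;; 9. vault quote(/dogrope) : flegro
;; 10. vault inscribe(/dogrope, kosnos) : overwrote
;; 11. vault dig(/siro) : ok
;; 12. vault dig(/siro/lugu_orn) : ok
;; 13. vault dig(/siro/lugu_orn/crez) : ok
;; 14. vault listout(/rewo/flup_and) : []
;; 15. vault dig(/rewo/triz) : ok
;; 16. vault relocate(/rewo, /siro/besma) : ok

Answer: [dogrope, rewo/]


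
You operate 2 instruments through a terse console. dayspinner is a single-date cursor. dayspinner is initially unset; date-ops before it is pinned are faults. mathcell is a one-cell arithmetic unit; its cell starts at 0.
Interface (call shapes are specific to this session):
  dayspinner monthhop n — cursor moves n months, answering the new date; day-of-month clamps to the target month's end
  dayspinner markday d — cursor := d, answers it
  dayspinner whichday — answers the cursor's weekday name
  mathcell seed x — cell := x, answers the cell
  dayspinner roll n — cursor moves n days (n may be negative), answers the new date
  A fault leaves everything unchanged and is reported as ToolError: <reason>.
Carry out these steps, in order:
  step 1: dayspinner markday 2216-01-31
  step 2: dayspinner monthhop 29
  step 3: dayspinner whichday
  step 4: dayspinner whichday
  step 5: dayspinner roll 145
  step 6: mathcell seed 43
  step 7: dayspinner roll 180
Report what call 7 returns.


Next I call dayspinner markday(d=2216-01-31), — result: 2216-01-31.
I try dayspinner monthhop(n=29), yielding 2218-06-30.
I use dayspinner whichday, yielding Tuesday.
Using dayspinner whichday(), which returns Tuesday.
I use dayspinner roll(n=145), and get 2218-11-22.
I run mathcell seed(x=43), and observe 43.
Invoking dayspinner roll(n=180), — result: 2219-05-21.

Answer: 2219-05-21


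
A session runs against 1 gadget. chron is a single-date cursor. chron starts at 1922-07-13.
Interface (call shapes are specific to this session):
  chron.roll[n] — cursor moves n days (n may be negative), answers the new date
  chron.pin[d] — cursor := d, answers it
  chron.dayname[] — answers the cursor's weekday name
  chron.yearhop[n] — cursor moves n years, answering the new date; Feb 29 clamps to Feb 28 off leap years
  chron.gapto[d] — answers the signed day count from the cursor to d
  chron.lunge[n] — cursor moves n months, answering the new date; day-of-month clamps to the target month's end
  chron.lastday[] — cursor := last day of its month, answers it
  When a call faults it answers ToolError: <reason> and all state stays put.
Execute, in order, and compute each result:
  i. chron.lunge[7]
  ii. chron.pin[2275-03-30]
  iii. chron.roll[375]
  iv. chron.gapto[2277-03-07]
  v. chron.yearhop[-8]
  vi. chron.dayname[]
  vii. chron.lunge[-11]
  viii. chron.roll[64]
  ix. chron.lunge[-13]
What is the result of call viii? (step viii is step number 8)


Step: chron.lunge[7]
Result: 1923-02-13
Step: chron.pin[2275-03-30]
Result: 2275-03-30
Step: chron.roll[375]
Result: 2276-04-08
Step: chron.gapto[2277-03-07]
Result: 333
Step: chron.yearhop[-8]
Result: 2268-04-08
Step: chron.dayname[]
Result: Wednesday
Step: chron.lunge[-11]
Result: 2267-05-08
Step: chron.roll[64]
Result: 2267-07-11
Step: chron.lunge[-13]
Result: 2266-06-11

Answer: 2267-07-11


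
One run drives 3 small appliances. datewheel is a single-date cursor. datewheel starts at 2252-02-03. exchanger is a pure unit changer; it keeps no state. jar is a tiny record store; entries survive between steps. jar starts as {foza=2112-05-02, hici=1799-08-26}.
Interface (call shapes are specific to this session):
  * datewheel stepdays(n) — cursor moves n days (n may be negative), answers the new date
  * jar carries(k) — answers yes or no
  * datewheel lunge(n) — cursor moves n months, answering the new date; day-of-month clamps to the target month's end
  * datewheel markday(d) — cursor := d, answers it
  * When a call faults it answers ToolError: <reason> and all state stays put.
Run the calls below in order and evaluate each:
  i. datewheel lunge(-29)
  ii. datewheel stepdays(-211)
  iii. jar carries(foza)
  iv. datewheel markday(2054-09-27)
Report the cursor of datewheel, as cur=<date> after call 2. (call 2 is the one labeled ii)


;; datewheel lunge(n→-29) ~> 2249-09-03
;; datewheel stepdays(n→-211) ~> 2249-02-04
;; jar carries(k→foza) ~> yes
;; datewheel markday(d→2054-09-27) ~> 2054-09-27

Answer: cur=2249-02-04


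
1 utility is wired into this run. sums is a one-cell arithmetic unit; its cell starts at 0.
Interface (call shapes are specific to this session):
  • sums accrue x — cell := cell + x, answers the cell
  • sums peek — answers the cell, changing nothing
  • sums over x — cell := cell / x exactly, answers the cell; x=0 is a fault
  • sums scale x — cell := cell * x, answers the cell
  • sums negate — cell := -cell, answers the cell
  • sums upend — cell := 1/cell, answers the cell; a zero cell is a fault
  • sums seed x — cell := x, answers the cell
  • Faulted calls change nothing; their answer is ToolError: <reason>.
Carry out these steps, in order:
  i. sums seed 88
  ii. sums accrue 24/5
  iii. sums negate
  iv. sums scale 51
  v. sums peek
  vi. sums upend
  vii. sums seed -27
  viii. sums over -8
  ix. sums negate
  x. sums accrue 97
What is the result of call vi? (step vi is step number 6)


==> sums seed(x: 88)
<== 88
==> sums accrue(x: 24/5)
<== 464/5
==> sums negate()
<== -464/5
==> sums scale(x: 51)
<== -23664/5
==> sums peek()
<== -23664/5
==> sums upend()
<== -5/23664
==> sums seed(x: -27)
<== -27
==> sums over(x: -8)
<== 27/8
==> sums negate()
<== -27/8
==> sums accrue(x: 97)
<== 749/8

Answer: -5/23664


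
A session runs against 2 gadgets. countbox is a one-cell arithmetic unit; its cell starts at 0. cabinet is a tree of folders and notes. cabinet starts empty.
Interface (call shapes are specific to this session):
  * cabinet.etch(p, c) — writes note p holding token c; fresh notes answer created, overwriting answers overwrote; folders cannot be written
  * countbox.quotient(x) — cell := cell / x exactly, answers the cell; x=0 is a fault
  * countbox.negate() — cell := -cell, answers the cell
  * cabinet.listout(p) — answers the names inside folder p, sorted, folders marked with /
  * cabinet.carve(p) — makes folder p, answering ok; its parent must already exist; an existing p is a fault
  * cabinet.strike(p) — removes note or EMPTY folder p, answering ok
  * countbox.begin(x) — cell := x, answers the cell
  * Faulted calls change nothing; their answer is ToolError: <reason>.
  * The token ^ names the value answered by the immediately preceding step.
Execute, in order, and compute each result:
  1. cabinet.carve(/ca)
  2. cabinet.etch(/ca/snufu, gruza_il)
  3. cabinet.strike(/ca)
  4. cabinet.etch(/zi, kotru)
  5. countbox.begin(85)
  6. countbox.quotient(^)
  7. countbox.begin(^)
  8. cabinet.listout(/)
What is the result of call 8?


Then cabinet.carve using p: /ca, and observe ok.
Using cabinet.etch using p: /ca/snufu, c: gruza_il, → created.
I call cabinet.strike using p: /ca, and get ToolError: not empty.
Calling cabinet.etch using p: /zi, c: kotru: created.
I use countbox.begin using x: 85, → 85.
Using countbox.quotient using x: ^, → 1.
Invoking countbox.begin using x: ^, which returns 1.
Using cabinet.listout using p: /, → [ca/, zi].

Answer: [ca/, zi]
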